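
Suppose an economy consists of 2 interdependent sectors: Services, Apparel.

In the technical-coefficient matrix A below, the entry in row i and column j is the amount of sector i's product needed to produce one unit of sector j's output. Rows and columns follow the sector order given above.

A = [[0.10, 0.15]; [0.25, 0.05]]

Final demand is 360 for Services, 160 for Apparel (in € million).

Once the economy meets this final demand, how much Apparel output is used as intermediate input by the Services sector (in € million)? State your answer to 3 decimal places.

I − A =
  [   0.90    -0.15]
  [  -0.25     0.95]
det(I−A) = (0.90)(0.95) − (-0.15)(-0.25) = 0.8175
adj(I−A) = [[0.95, 0.15], [0.25, 0.90]]
(I − A)⁻¹ = adj(I−A) / det(I−A) ≈
  [   1.1621     0.1835]
  [   0.3058     1.1009]
First solve x = (I − A)⁻¹ d = adj(I−A)·d / det(I−A); in particular x_S = (0.95·360 + 0.15·160) / 0.8175 = 366.00 / 0.8175 ≈ 447.70642.
Intermediate flow from A to S: z_AS = a_AS · x_S = 0.25 × 366.00 / 0.8175 = 91.50 / 0.8175 ≈ 111.927.

z_AS = 111.927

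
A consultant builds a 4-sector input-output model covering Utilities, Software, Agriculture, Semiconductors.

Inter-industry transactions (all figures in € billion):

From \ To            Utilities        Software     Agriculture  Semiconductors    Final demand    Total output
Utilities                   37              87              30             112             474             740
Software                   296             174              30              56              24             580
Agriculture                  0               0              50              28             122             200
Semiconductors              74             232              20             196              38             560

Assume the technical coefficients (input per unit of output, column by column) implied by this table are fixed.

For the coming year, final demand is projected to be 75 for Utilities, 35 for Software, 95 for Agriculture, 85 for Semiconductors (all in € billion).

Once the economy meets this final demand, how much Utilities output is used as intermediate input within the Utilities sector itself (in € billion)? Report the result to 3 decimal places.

Technical coefficients a_ij = z_ij / X_j:
  a_11 = 37/740 = 0.05, a_21 = 296/740 = 0.40, a_31 = 0/740 = 0.00, a_41 = 74/740 = 0.10
  a_12 = 87/580 = 0.15, a_22 = 174/580 = 0.30, a_32 = 0/580 = 0.00, a_42 = 232/580 = 0.40
  a_13 = 30/200 = 0.15, a_23 = 30/200 = 0.15, a_33 = 50/200 = 0.25, a_43 = 20/200 = 0.10
  a_14 = 112/560 = 0.20, a_24 = 56/560 = 0.10, a_34 = 28/560 = 0.05, a_44 = 196/560 = 0.35
I − A =
  [   0.95    -0.15    -0.15    -0.20]
  [  -0.40     0.70    -0.15    -0.10]
  [   0.00     0.00     0.75    -0.05]
  [  -0.10    -0.40    -0.10     0.65]
Compute the cofactors C_ij = (−1)^(i+j)·(3×3 minor ij) of I−A; the adjugate is their transpose:
adj(I−A) = Cᵀ =
  [ 0.304750   0.135375   0.104375   0.122625]
  [ 0.201250   0.442625   0.147625   0.141375]
  [ 0.011500   0.019750   0.307750   0.030250]
  [ 0.172500   0.296250   0.154250   0.453750]
det(I−A) = Σ_j (I−A)_1j·C_1j = (0.95)(0.304750) + (-0.15)(0.201250) + (-0.15)(0.011500) + (-0.20)(0.172500) = 0.2231
(I − A)⁻¹ = adj(I−A) / det(I−A) ≈
  [   1.3660     0.6068     0.4678     0.5496]
  [   0.9021     1.9840     0.6617     0.6337]
  [   0.0515     0.0885     1.3794     0.1356]
  [   0.7732     1.3279     0.6914     2.0338]
First solve x = (I − A)⁻¹ d = adj(I−A)·d / det(I−A); in particular x_1 = (0.304750·75 + 0.135375·35 + 0.104375·95 + 0.122625·85) / 0.2231 = 47.933125 / 0.2231 ≈ 214.85040.
Intermediate flow from 1 to 1: z_11 = a_11 · x_1 = 0.05 × 47.933125 / 0.2231 = 2.39665625 / 0.2231 ≈ 10.743.

z_11 = 10.743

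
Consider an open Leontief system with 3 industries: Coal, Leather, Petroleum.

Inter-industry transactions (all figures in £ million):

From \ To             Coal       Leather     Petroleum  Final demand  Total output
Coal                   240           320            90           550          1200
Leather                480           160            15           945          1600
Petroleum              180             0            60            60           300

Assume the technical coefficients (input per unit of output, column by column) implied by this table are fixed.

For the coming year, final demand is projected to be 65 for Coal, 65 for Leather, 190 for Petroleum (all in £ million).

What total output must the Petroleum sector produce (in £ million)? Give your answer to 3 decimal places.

Technical coefficients a_ij = z_ij / X_j:
  a_11 = 240/1200 = 0.20, a_21 = 480/1200 = 0.40, a_31 = 180/1200 = 0.15
  a_12 = 320/1600 = 0.20, a_22 = 160/1600 = 0.10, a_32 = 0/1600 = 0.00
  a_13 = 90/300 = 0.30, a_23 = 15/300 = 0.05, a_33 = 60/300 = 0.20
I − A =
  [   0.80    -0.20    -0.30]
  [  -0.40     0.90    -0.05]
  [  -0.15     0.00     0.80]
Cofactors of I−A, C_ij = (−1)^(i+j)·(minor ij) (rows/columns in the sector order above):
  C_11 = (0.90)(0.80) − (-0.05)(0.00) = 0.7200
  C_12 = −[(-0.40)(0.80) − (-0.05)(-0.15)] = 0.3275
  C_13 = (-0.40)(0.00) − (0.90)(-0.15) = 0.1350
  C_21 = −[(-0.20)(0.80) − (-0.30)(0.00)] = 0.1600
  C_22 = (0.80)(0.80) − (-0.30)(-0.15) = 0.5950
  C_23 = −[(0.80)(0.00) − (-0.20)(-0.15)] = 0.0300
  C_31 = (-0.20)(-0.05) − (-0.30)(0.90) = 0.2800
  C_32 = −[(0.80)(-0.05) − (-0.30)(-0.40)] = 0.1600
  C_33 = (0.80)(0.90) − (-0.20)(-0.40) = 0.6400
det(I−A) = Σ_j (I−A)_1j·C_1j = (0.80)(0.7200) + (-0.20)(0.3275) + (-0.30)(0.1350) = 0.4700
adj(I−A) = Cᵀ =
  [ 0.7200   0.1600   0.2800]
  [ 0.3275   0.5950   0.1600]
  [ 0.1350   0.0300   0.6400]
(I − A)⁻¹ = adj(I−A) / det(I−A) ≈
  [   1.5319     0.3404     0.5957]
  [   0.6968     1.2660     0.3404]
  [   0.2872     0.0638     1.3617]
x = (I − A)⁻¹ d = adj(I−A)·d / det(I−A), with det(I−A) = 0.4700:
  x_1 = (0.7200·65 + 0.1600·65 + 0.2800·190) / 0.4700 = 110.40 / 0.4700 ≈ 234.894
  x_2 = (0.3275·65 + 0.5950·65 + 0.1600·190) / 0.4700 = 90.3625 / 0.4700 ≈ 192.261
  x_3 = (0.1350·65 + 0.0300·65 + 0.6400·190) / 0.4700 = 132.325 / 0.4700 ≈ 281.543

x_3 = 281.543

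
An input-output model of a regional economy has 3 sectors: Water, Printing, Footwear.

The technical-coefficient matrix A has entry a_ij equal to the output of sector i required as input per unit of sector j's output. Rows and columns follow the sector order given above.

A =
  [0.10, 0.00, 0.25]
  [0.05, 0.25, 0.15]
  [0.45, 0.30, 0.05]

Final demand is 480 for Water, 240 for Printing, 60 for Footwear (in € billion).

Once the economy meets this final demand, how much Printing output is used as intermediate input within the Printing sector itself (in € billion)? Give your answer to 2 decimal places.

I − A =
  [   0.90     0.00    -0.25]
  [  -0.05     0.75    -0.15]
  [  -0.45    -0.30     0.95]
Cofactors of I−A, C_ij = (−1)^(i+j)·(minor ij) (rows/columns in the sector order above):
  C_11 = (0.75)(0.95) − (-0.15)(-0.30) = 0.6675
  C_12 = −[(-0.05)(0.95) − (-0.15)(-0.45)] = 0.1150
  C_13 = (-0.05)(-0.30) − (0.75)(-0.45) = 0.3525
  C_21 = −[(0.00)(0.95) − (-0.25)(-0.30)] = 0.0750
  C_22 = (0.90)(0.95) − (-0.25)(-0.45) = 0.7425
  C_23 = −[(0.90)(-0.30) − (0.00)(-0.45)] = 0.2700
  C_31 = (0.00)(-0.15) − (-0.25)(0.75) = 0.1875
  C_32 = −[(0.90)(-0.15) − (-0.25)(-0.05)] = 0.1475
  C_33 = (0.90)(0.75) − (0.00)(-0.05) = 0.6750
det(I−A) = Σ_j (I−A)_1j·C_1j = (0.90)(0.6675) + (0.00)(0.1150) + (-0.25)(0.3525) = 0.512625
adj(I−A) = Cᵀ =
  [ 0.6675   0.0750   0.1875]
  [ 0.1150   0.7425   0.1475]
  [ 0.3525   0.2700   0.6750]
(I − A)⁻¹ = adj(I−A) / det(I−A) ≈
  [   1.3021     0.1463     0.3658]
  [   0.2243     1.4484     0.2877]
  [   0.6876     0.5267     1.3168]
First solve x = (I − A)⁻¹ d = adj(I−A)·d / det(I−A); in particular x_2 = (0.1150·480 + 0.7425·240 + 0.1475·60) / 0.512625 = 242.25 / 0.512625 ≈ 472.5677.
Intermediate flow from 2 to 2: z_22 = a_22 · x_2 = 0.25 × 242.25 / 0.512625 = 60.5625 / 0.512625 ≈ 118.14.

z_22 = 118.14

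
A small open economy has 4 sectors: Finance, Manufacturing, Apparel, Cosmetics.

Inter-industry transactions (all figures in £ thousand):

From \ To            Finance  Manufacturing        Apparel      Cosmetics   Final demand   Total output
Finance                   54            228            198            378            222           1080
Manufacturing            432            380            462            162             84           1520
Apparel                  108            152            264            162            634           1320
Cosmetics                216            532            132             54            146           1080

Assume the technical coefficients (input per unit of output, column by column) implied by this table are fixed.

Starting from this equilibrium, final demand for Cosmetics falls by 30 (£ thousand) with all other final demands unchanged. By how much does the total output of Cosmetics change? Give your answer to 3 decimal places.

Δx_C = -50.731

Technical coefficients a_ij = z_ij / X_j:
  a_FF = 54/1080 = 0.05, a_MF = 432/1080 = 0.40, a_AF = 108/1080 = 0.10, a_CF = 216/1080 = 0.20
  a_FM = 228/1520 = 0.15, a_MM = 380/1520 = 0.25, a_AM = 152/1520 = 0.10, a_CM = 532/1520 = 0.35
  a_FA = 198/1320 = 0.15, a_MA = 462/1320 = 0.35, a_AA = 264/1320 = 0.20, a_CA = 132/1320 = 0.10
  a_FC = 378/1080 = 0.35, a_MC = 162/1080 = 0.15, a_AC = 162/1080 = 0.15, a_CC = 54/1080 = 0.05
I − A =
  [   0.95    -0.15    -0.15    -0.35]
  [  -0.40     0.75    -0.35    -0.15]
  [  -0.10    -0.10     0.80    -0.15]
  [  -0.20    -0.35    -0.10     0.95]
Compute the cofactors C_ij = (−1)^(i+j)·(3×3 minor ij) of I−A; the adjugate is their transpose:
adj(I−A) = Cᵀ =
  [ 0.463625   0.235375   0.220250   0.242750]
  [ 0.367250   0.629500   0.381125   0.294875]
  [ 0.150500   0.164125   0.464000   0.154625]
  [ 0.248750   0.298750   0.235625   0.466250]
det(I−A) = Σ_j (I−A)_1j·C_1j = (0.95)(0.463625) + (-0.15)(0.367250) + (-0.15)(0.150500) + (-0.35)(0.248750) = 0.27571875
(I − A)⁻¹ = adj(I−A) / det(I−A) ≈
  [   1.6815     0.8537     0.7988     0.8804]
  [   1.3320     2.2831     1.3823     1.0695]
  [   0.5458     0.5953     1.6829     0.5608]
  [   0.9022     1.0835     0.8546     1.6910]
Δx = (I − A)⁻¹ Δd with Δd having -30 in the Cosmetics component and 0 elsewhere.
So Δx_C = L_CC · (-30), where L_CC = adj(I−A)_CC / det(I−A) = 0.466250 / 0.27571875.
Δx_C = 0.466250 × (-30) / 0.27571875 = -13.9875 / 0.27571875 ≈ -50.731.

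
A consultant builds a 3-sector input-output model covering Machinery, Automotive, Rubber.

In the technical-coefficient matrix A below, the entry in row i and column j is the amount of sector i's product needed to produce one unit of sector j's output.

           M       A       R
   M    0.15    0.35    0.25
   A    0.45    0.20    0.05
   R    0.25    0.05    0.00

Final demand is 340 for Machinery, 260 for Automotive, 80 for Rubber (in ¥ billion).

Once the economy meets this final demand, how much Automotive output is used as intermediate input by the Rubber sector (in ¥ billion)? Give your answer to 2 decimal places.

I − A =
  [   0.85    -0.35    -0.25]
  [  -0.45     0.80    -0.05]
  [  -0.25    -0.05     1.00]
Cofactors of I−A, C_ij = (−1)^(i+j)·(minor ij) (rows/columns in the sector order above):
  C_11 = (0.80)(1.00) − (-0.05)(-0.05) = 0.7975
  C_12 = −[(-0.45)(1.00) − (-0.05)(-0.25)] = 0.4625
  C_13 = (-0.45)(-0.05) − (0.80)(-0.25) = 0.2225
  C_21 = −[(-0.35)(1.00) − (-0.25)(-0.05)] = 0.3625
  C_22 = (0.85)(1.00) − (-0.25)(-0.25) = 0.7875
  C_23 = −[(0.85)(-0.05) − (-0.35)(-0.25)] = 0.1300
  C_31 = (-0.35)(-0.05) − (-0.25)(0.80) = 0.2175
  C_32 = −[(0.85)(-0.05) − (-0.25)(-0.45)] = 0.1550
  C_33 = (0.85)(0.80) − (-0.35)(-0.45) = 0.5225
det(I−A) = Σ_j (I−A)_1j·C_1j = (0.85)(0.7975) + (-0.35)(0.4625) + (-0.25)(0.2225) = 0.460375
adj(I−A) = Cᵀ =
  [ 0.7975   0.3625   0.2175]
  [ 0.4625   0.7875   0.1550]
  [ 0.2225   0.1300   0.5225]
(I − A)⁻¹ = adj(I−A) / det(I−A) ≈
  [   1.7323     0.7874     0.4724]
  [   1.0046     1.7106     0.3367]
  [   0.4833     0.2824     1.1349]
First solve x = (I − A)⁻¹ d = adj(I−A)·d / det(I−A); in particular x_R = (0.2225·340 + 0.1300·260 + 0.5225·80) / 0.460375 = 151.25 / 0.460375 ≈ 328.5365.
Intermediate flow from A to R: z_AR = a_AR · x_R = 0.05 × 151.25 / 0.460375 = 7.5625 / 0.460375 ≈ 16.43.

z_AR = 16.43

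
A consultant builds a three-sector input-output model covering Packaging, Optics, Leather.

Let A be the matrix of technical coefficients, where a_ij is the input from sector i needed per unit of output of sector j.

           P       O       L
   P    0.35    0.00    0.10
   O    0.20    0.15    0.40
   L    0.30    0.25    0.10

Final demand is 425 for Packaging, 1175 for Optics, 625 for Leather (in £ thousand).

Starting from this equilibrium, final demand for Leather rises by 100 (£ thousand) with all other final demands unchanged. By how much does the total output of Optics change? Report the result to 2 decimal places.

I − A =
  [   0.65     0.00    -0.10]
  [  -0.20     0.85    -0.40]
  [  -0.30    -0.25     0.90]
Cofactors of I−A, C_ij = (−1)^(i+j)·(minor ij) (rows/columns in the sector order above):
  C_11 = (0.85)(0.90) − (-0.40)(-0.25) = 0.6650
  C_12 = −[(-0.20)(0.90) − (-0.40)(-0.30)] = 0.3000
  C_13 = (-0.20)(-0.25) − (0.85)(-0.30) = 0.3050
  C_21 = −[(0.00)(0.90) − (-0.10)(-0.25)] = 0.0250
  C_22 = (0.65)(0.90) − (-0.10)(-0.30) = 0.5550
  C_23 = −[(0.65)(-0.25) − (0.00)(-0.30)] = 0.1625
  C_31 = (0.00)(-0.40) − (-0.10)(0.85) = 0.0850
  C_32 = −[(0.65)(-0.40) − (-0.10)(-0.20)] = 0.2800
  C_33 = (0.65)(0.85) − (0.00)(-0.20) = 0.5525
det(I−A) = Σ_j (I−A)_1j·C_1j = (0.65)(0.6650) + (0.00)(0.3000) + (-0.10)(0.3050) = 0.40175
adj(I−A) = Cᵀ =
  [ 0.6650   0.0250   0.0850]
  [ 0.3000   0.5550   0.2800]
  [ 0.3050   0.1625   0.5525]
(I − A)⁻¹ = adj(I−A) / det(I−A) ≈
  [   1.6553     0.0622     0.2116]
  [   0.7467     1.3815     0.6970]
  [   0.7592     0.4045     1.3752]
Δx = (I − A)⁻¹ Δd with Δd having +100 in the Leather component and 0 elsewhere.
So Δx_O = L_OL · (+100), where L_OL = adj(I−A)_OL / det(I−A) = 0.2800 / 0.40175.
Δx_O = 0.2800 × (+100) / 0.40175 = 28.00 / 0.40175 ≈ 69.70.

Δx_O = 69.70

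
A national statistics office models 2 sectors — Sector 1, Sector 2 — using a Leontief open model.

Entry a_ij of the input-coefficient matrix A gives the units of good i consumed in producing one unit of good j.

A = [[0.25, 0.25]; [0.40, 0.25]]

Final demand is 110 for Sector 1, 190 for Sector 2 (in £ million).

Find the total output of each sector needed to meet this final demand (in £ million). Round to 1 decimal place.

x_1 = 281.1, x_2 = 403.2

I − A =
  [   0.75    -0.25]
  [  -0.40     0.75]
det(I−A) = (0.75)(0.75) − (-0.25)(-0.40) = 0.4625
adj(I−A) = [[0.75, 0.25], [0.40, 0.75]]
(I − A)⁻¹ = adj(I−A) / det(I−A) ≈
  [   1.6216     0.5405]
  [   0.8649     1.6216]
x = (I − A)⁻¹ d = adj(I−A)·d / det(I−A), with det(I−A) = 0.4625:
  x_1 = (0.75·110 + 0.25·190) / 0.4625 = 130.00 / 0.4625 ≈ 281.1
  x_2 = (0.40·110 + 0.75·190) / 0.4625 = 186.50 / 0.4625 ≈ 403.2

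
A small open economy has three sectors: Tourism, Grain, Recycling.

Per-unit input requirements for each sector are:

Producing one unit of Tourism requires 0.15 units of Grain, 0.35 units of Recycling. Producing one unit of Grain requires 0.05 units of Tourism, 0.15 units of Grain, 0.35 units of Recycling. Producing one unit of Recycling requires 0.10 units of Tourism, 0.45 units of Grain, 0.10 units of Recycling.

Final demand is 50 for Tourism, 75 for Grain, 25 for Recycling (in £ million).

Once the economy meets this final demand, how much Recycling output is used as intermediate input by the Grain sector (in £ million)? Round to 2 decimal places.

I − A =
  [   1.00    -0.05    -0.10]
  [  -0.15     0.85    -0.45]
  [  -0.35    -0.35     0.90]
Cofactors of I−A, C_ij = (−1)^(i+j)·(minor ij) (rows/columns in the sector order above):
  C_11 = (0.85)(0.90) − (-0.45)(-0.35) = 0.6075
  C_12 = −[(-0.15)(0.90) − (-0.45)(-0.35)] = 0.2925
  C_13 = (-0.15)(-0.35) − (0.85)(-0.35) = 0.3500
  C_21 = −[(-0.05)(0.90) − (-0.10)(-0.35)] = 0.0800
  C_22 = (1.00)(0.90) − (-0.10)(-0.35) = 0.8650
  C_23 = −[(1.00)(-0.35) − (-0.05)(-0.35)] = 0.3675
  C_31 = (-0.05)(-0.45) − (-0.10)(0.85) = 0.1075
  C_32 = −[(1.00)(-0.45) − (-0.10)(-0.15)] = 0.4650
  C_33 = (1.00)(0.85) − (-0.05)(-0.15) = 0.8425
det(I−A) = Σ_j (I−A)_1j·C_1j = (1.00)(0.6075) + (-0.05)(0.2925) + (-0.10)(0.3500) = 0.557875
adj(I−A) = Cᵀ =
  [ 0.6075   0.0800   0.1075]
  [ 0.2925   0.8650   0.4650]
  [ 0.3500   0.3675   0.8425]
(I − A)⁻¹ = adj(I−A) / det(I−A) ≈
  [   1.0890     0.1434     0.1927]
  [   0.5243     1.5505     0.8335]
  [   0.6274     0.6587     1.5102]
First solve x = (I − A)⁻¹ d = adj(I−A)·d / det(I−A); in particular x_2 = (0.2925·50 + 0.8650·75 + 0.4650·25) / 0.557875 = 91.125 / 0.557875 ≈ 163.3430.
Intermediate flow from 3 to 2: z_32 = a_32 · x_2 = 0.35 × 91.125 / 0.557875 = 31.89375 / 0.557875 ≈ 57.17.

z_32 = 57.17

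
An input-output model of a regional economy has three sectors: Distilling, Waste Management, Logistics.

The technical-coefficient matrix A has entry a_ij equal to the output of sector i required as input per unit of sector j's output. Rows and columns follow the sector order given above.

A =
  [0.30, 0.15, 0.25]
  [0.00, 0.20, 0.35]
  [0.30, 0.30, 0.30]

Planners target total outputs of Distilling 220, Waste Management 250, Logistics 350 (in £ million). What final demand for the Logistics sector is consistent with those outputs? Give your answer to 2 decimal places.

I − A =
  [   0.70    -0.15    -0.25]
  [   0.00     0.80    -0.35]
  [  -0.30    -0.30     0.70]
d = (I − A) x:
  d_D = (+0.70)·220 + (-0.15)·250 + (-0.25)·350 = 29.00
  d_W = (+0.00)·220 + (+0.80)·250 + (-0.35)·350 = 77.50
  d_L = (-0.30)·220 + (-0.30)·250 + (+0.70)·350 = 104.00

d_L = 104.00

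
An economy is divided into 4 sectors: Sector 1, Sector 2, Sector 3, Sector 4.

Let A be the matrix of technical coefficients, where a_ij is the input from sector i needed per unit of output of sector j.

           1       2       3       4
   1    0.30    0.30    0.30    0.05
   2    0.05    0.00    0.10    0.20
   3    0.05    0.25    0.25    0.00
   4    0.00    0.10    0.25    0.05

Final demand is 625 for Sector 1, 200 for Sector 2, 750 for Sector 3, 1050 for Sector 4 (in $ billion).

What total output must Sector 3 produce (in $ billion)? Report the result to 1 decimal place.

I − A =
  [   0.70    -0.30    -0.30    -0.05]
  [  -0.05     1.00    -0.10    -0.20]
  [  -0.05    -0.25     0.75     0.00]
  [   0.00    -0.10    -0.25     0.95]
Compute the cofactors C_ij = (−1)^(i+j)·(3×3 minor ij) of I−A; the adjugate is their transpose:
adj(I−A) = Cᵀ =
  [ 0.661250   0.291875   0.335500   0.096250]
  [ 0.042875   0.483875   0.116375   0.104125]
  [ 0.058375   0.180750   0.636500   0.041125]
  [ 0.019875   0.098500   0.179750   0.476000]
det(I−A) = Σ_j (I−A)_1j·C_1j = (0.70)(0.661250) + (-0.30)(0.042875) + (-0.30)(0.058375) + (-0.05)(0.019875) = 0.43150625
(I − A)⁻¹ = adj(I−A) / det(I−A) ≈
  [   1.5324     0.6764     0.7775     0.2231]
  [   0.0994     1.1214     0.2697     0.2413]
  [   0.1353     0.4189     1.4751     0.0953]
  [   0.0461     0.2283     0.4166     1.1031]
x = (I − A)⁻¹ d = adj(I−A)·d / det(I−A), with det(I−A) = 0.43150625:
  x_1 = (0.661250·625 + 0.291875·200 + 0.335500·750 + 0.096250·1050) / 0.43150625 = 824.34375 / 0.43150625 ≈ 1910.4
  x_2 = (0.042875·625 + 0.483875·200 + 0.116375·750 + 0.104125·1050) / 0.43150625 = 320.184375 / 0.43150625 ≈ 742.0
  x_3 = (0.058375·625 + 0.180750·200 + 0.636500·750 + 0.041125·1050) / 0.43150625 = 593.190625 / 0.43150625 ≈ 1374.7
  x_4 = (0.019875·625 + 0.098500·200 + 0.179750·750 + 0.476000·1050) / 0.43150625 = 666.734375 / 0.43150625 ≈ 1545.1

x_3 = 1374.7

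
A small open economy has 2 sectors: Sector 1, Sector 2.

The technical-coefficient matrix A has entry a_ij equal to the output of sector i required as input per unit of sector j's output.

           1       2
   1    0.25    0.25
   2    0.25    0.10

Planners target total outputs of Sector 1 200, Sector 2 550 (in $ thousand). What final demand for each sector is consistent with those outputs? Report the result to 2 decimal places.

I − A =
  [   0.75    -0.25]
  [  -0.25     0.90]
d = (I − A) x:
  d_1 = (+0.75)·200 + (-0.25)·550 = 12.50
  d_2 = (-0.25)·200 + (+0.90)·550 = 445.00

d_1 = 12.50, d_2 = 445.00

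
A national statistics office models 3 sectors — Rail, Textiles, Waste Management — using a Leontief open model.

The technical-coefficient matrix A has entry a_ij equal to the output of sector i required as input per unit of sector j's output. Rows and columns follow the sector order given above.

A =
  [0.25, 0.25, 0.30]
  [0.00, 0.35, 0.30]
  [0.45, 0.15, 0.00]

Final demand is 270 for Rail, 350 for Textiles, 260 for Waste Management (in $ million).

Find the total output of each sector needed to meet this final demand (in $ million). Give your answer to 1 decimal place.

x_R = 1013.7, x_T = 933.6, x_W = 856.2

I − A =
  [   0.75    -0.25    -0.30]
  [   0.00     0.65    -0.30]
  [  -0.45    -0.15     1.00]
Cofactors of I−A, C_ij = (−1)^(i+j)·(minor ij) (rows/columns in the sector order above):
  C_11 = (0.65)(1.00) − (-0.30)(-0.15) = 0.6050
  C_12 = −[(0.00)(1.00) − (-0.30)(-0.45)] = 0.1350
  C_13 = (0.00)(-0.15) − (0.65)(-0.45) = 0.2925
  C_21 = −[(-0.25)(1.00) − (-0.30)(-0.15)] = 0.2950
  C_22 = (0.75)(1.00) − (-0.30)(-0.45) = 0.6150
  C_23 = −[(0.75)(-0.15) − (-0.25)(-0.45)] = 0.2250
  C_31 = (-0.25)(-0.30) − (-0.30)(0.65) = 0.2700
  C_32 = −[(0.75)(-0.30) − (-0.30)(0.00)] = 0.2250
  C_33 = (0.75)(0.65) − (-0.25)(0.00) = 0.4875
det(I−A) = Σ_j (I−A)_1j·C_1j = (0.75)(0.6050) + (-0.25)(0.1350) + (-0.30)(0.2925) = 0.33225
adj(I−A) = Cᵀ =
  [ 0.6050   0.2950   0.2700]
  [ 0.1350   0.6150   0.2250]
  [ 0.2925   0.2250   0.4875]
(I − A)⁻¹ = adj(I−A) / det(I−A) ≈
  [   1.8209     0.8879     0.8126]
  [   0.4063     1.8510     0.6772]
  [   0.8804     0.6772     1.4673]
x = (I − A)⁻¹ d = adj(I−A)·d / det(I−A), with det(I−A) = 0.33225:
  x_R = (0.6050·270 + 0.2950·350 + 0.2700·260) / 0.33225 = 336.80 / 0.33225 ≈ 1013.7
  x_T = (0.1350·270 + 0.6150·350 + 0.2250·260) / 0.33225 = 310.20 / 0.33225 ≈ 933.6
  x_W = (0.2925·270 + 0.2250·350 + 0.4875·260) / 0.33225 = 284.475 / 0.33225 ≈ 856.2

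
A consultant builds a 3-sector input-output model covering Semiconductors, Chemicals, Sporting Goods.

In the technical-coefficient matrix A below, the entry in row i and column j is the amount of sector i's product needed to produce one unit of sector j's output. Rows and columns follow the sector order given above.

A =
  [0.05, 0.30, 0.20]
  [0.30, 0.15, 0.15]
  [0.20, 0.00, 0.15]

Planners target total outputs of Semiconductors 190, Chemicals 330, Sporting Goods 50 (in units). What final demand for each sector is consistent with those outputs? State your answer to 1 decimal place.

d_1 = 71.5, d_2 = 216.0, d_3 = 4.5

I − A =
  [   0.95    -0.30    -0.20]
  [  -0.30     0.85    -0.15]
  [  -0.20     0.00     0.85]
d = (I − A) x:
  d_1 = (+0.95)·190 + (-0.30)·330 + (-0.20)·50 = 71.5
  d_2 = (-0.30)·190 + (+0.85)·330 + (-0.15)·50 = 216.0
  d_3 = (-0.20)·190 + (+0.00)·330 + (+0.85)·50 = 4.5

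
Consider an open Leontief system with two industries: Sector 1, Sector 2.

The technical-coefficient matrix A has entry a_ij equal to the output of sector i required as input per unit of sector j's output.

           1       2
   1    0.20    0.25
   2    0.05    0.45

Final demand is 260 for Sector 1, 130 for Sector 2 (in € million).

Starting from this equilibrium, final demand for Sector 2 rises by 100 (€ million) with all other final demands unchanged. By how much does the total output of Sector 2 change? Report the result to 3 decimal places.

Δx_2 = 187.135

I − A =
  [   0.80    -0.25]
  [  -0.05     0.55]
det(I−A) = (0.80)(0.55) − (-0.25)(-0.05) = 0.4275
adj(I−A) = [[0.55, 0.25], [0.05, 0.80]]
(I − A)⁻¹ = adj(I−A) / det(I−A) ≈
  [   1.2865     0.5848]
  [   0.1170     1.8713]
Δx = (I − A)⁻¹ Δd with Δd having +100 in the Sector 2 component and 0 elsewhere.
So Δx_2 = L_22 · (+100), where L_22 = adj(I−A)_22 / det(I−A) = 0.80 / 0.4275.
Δx_2 = 0.80 × (+100) / 0.4275 = 80.00 / 0.4275 ≈ 187.135.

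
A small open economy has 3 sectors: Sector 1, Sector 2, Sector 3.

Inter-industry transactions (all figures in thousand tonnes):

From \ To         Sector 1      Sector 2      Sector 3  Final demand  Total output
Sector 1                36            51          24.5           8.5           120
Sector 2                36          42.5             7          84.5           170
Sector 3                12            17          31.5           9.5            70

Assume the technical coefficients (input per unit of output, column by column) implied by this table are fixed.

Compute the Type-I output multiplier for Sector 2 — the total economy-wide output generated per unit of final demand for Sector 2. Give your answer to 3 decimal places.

Technical coefficients a_ij = z_ij / X_j:
  a_11 = 36/120 = 0.30, a_21 = 36/120 = 0.30, a_31 = 12/120 = 0.10
  a_12 = 51/170 = 0.30, a_22 = 42.5/170 = 0.25, a_32 = 17/170 = 0.10
  a_13 = 24.5/70 = 0.35, a_23 = 7/70 = 0.10, a_33 = 31.5/70 = 0.45
I − A =
  [   0.70    -0.30    -0.35]
  [  -0.30     0.75    -0.10]
  [  -0.10    -0.10     0.55]
Cofactors of I−A, C_ij = (−1)^(i+j)·(minor ij) (rows/columns in the sector order above):
  C_11 = (0.75)(0.55) − (-0.10)(-0.10) = 0.4025
  C_12 = −[(-0.30)(0.55) − (-0.10)(-0.10)] = 0.1750
  C_13 = (-0.30)(-0.10) − (0.75)(-0.10) = 0.1050
  C_21 = −[(-0.30)(0.55) − (-0.35)(-0.10)] = 0.2000
  C_22 = (0.70)(0.55) − (-0.35)(-0.10) = 0.3500
  C_23 = −[(0.70)(-0.10) − (-0.30)(-0.10)] = 0.1000
  C_31 = (-0.30)(-0.10) − (-0.35)(0.75) = 0.2925
  C_32 = −[(0.70)(-0.10) − (-0.35)(-0.30)] = 0.1750
  C_33 = (0.70)(0.75) − (-0.30)(-0.30) = 0.4350
det(I−A) = Σ_j (I−A)_1j·C_1j = (0.70)(0.4025) + (-0.30)(0.1750) + (-0.35)(0.1050) = 0.1925
adj(I−A) = Cᵀ =
  [ 0.4025   0.2000   0.2925]
  [ 0.1750   0.3500   0.1750]
  [ 0.1050   0.1000   0.4350]
(I − A)⁻¹ = adj(I−A) / det(I−A) ≈
  [   2.0909     1.0390     1.5195]
  [   0.9091     1.8182     0.9091]
  [   0.5455     0.5195     2.2597]
The output multiplier for sector j is the column-j sum of the Leontief inverse (I − A)⁻¹ = adj(I−A) / det(I−A).
Column 2 of adj(I−A): (0.2000, 0.3500, 0.1000); det(I−A) = 0.1925.
m_2 = (0.2000 + 0.3500 + 0.1000) / 0.1925 = 0.65 / 0.1925 ≈ 3.377.

m_2 = 3.377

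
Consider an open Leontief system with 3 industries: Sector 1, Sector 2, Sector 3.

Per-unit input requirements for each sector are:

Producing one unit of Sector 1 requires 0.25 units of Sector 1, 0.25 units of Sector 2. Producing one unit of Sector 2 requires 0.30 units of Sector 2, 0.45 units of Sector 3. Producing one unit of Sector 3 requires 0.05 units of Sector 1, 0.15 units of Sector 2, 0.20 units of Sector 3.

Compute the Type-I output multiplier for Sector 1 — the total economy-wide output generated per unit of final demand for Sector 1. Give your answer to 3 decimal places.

m_1 = 2.213

I − A =
  [   0.75     0.00    -0.05]
  [  -0.25     0.70    -0.15]
  [   0.00    -0.45     0.80]
Cofactors of I−A, C_ij = (−1)^(i+j)·(minor ij) (rows/columns in the sector order above):
  C_11 = (0.70)(0.80) − (-0.15)(-0.45) = 0.4925
  C_12 = −[(-0.25)(0.80) − (-0.15)(0.00)] = 0.2000
  C_13 = (-0.25)(-0.45) − (0.70)(0.00) = 0.1125
  C_21 = −[(0.00)(0.80) − (-0.05)(-0.45)] = 0.0225
  C_22 = (0.75)(0.80) − (-0.05)(0.00) = 0.6000
  C_23 = −[(0.75)(-0.45) − (0.00)(0.00)] = 0.3375
  C_31 = (0.00)(-0.15) − (-0.05)(0.70) = 0.0350
  C_32 = −[(0.75)(-0.15) − (-0.05)(-0.25)] = 0.1250
  C_33 = (0.75)(0.70) − (0.00)(-0.25) = 0.5250
det(I−A) = Σ_j (I−A)_1j·C_1j = (0.75)(0.4925) + (0.00)(0.2000) + (-0.05)(0.1125) = 0.36375
adj(I−A) = Cᵀ =
  [ 0.4925   0.0225   0.0350]
  [ 0.2000   0.6000   0.1250]
  [ 0.1125   0.3375   0.5250]
(I − A)⁻¹ = adj(I−A) / det(I−A) ≈
  [   1.3540     0.0619     0.0962]
  [   0.5498     1.6495     0.3436]
  [   0.3093     0.9278     1.4433]
The output multiplier for sector j is the column-j sum of the Leontief inverse (I − A)⁻¹ = adj(I−A) / det(I−A).
Column 1 of adj(I−A): (0.4925, 0.2000, 0.1125); det(I−A) = 0.36375.
m_1 = (0.4925 + 0.2000 + 0.1125) / 0.36375 = 0.805 / 0.36375 ≈ 2.213.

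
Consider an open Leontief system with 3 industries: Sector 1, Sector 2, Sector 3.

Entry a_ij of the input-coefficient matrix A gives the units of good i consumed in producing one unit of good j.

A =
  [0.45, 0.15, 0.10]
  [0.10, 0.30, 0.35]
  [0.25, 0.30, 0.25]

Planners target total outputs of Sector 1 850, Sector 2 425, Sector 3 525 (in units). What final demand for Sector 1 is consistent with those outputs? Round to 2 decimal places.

d_1 = 351.25

I − A =
  [   0.55    -0.15    -0.10]
  [  -0.10     0.70    -0.35]
  [  -0.25    -0.30     0.75]
d = (I − A) x:
  d_1 = (+0.55)·850 + (-0.15)·425 + (-0.10)·525 = 351.25
  d_2 = (-0.10)·850 + (+0.70)·425 + (-0.35)·525 = 28.75
  d_3 = (-0.25)·850 + (-0.30)·425 + (+0.75)·525 = 53.75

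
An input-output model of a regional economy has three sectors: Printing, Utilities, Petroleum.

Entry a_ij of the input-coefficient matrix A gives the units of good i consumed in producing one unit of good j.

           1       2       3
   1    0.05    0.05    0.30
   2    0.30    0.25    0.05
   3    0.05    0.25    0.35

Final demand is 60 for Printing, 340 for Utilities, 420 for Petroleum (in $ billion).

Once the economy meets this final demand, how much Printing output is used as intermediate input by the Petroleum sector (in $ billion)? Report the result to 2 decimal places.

I − A =
  [   0.95    -0.05    -0.30]
  [  -0.30     0.75    -0.05]
  [  -0.05    -0.25     0.65]
Cofactors of I−A, C_ij = (−1)^(i+j)·(minor ij) (rows/columns in the sector order above):
  C_11 = (0.75)(0.65) − (-0.05)(-0.25) = 0.4750
  C_12 = −[(-0.30)(0.65) − (-0.05)(-0.05)] = 0.1975
  C_13 = (-0.30)(-0.25) − (0.75)(-0.05) = 0.1125
  C_21 = −[(-0.05)(0.65) − (-0.30)(-0.25)] = 0.1075
  C_22 = (0.95)(0.65) − (-0.30)(-0.05) = 0.6025
  C_23 = −[(0.95)(-0.25) − (-0.05)(-0.05)] = 0.2400
  C_31 = (-0.05)(-0.05) − (-0.30)(0.75) = 0.2275
  C_32 = −[(0.95)(-0.05) − (-0.30)(-0.30)] = 0.1375
  C_33 = (0.95)(0.75) − (-0.05)(-0.30) = 0.6975
det(I−A) = Σ_j (I−A)_1j·C_1j = (0.95)(0.4750) + (-0.05)(0.1975) + (-0.30)(0.1125) = 0.407625
adj(I−A) = Cᵀ =
  [ 0.4750   0.1075   0.2275]
  [ 0.1975   0.6025   0.1375]
  [ 0.1125   0.2400   0.6975]
(I − A)⁻¹ = adj(I−A) / det(I−A) ≈
  [   1.1653     0.2637     0.5581]
  [   0.4845     1.4781     0.3373]
  [   0.2760     0.5888     1.7111]
First solve x = (I − A)⁻¹ d = adj(I−A)·d / det(I−A); in particular x_3 = (0.1125·60 + 0.2400·340 + 0.6975·420) / 0.407625 = 381.30 / 0.407625 ≈ 935.4186.
Intermediate flow from 1 to 3: z_13 = a_13 · x_3 = 0.30 × 381.30 / 0.407625 = 114.39 / 0.407625 ≈ 280.63.

z_13 = 280.63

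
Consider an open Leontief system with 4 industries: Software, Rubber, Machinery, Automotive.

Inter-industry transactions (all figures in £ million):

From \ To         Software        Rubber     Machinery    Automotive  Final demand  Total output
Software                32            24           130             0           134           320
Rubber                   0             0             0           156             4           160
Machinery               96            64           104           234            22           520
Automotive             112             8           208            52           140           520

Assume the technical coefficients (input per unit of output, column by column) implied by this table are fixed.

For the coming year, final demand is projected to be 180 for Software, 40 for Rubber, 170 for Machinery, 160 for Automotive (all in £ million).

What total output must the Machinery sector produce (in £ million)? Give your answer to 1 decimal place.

Technical coefficients a_ij = z_ij / X_j:
  a_11 = 32/320 = 0.10, a_21 = 0/320 = 0.00, a_31 = 96/320 = 0.30, a_41 = 112/320 = 0.35
  a_12 = 24/160 = 0.15, a_22 = 0/160 = 0.00, a_32 = 64/160 = 0.40, a_42 = 8/160 = 0.05
  a_13 = 130/520 = 0.25, a_23 = 0/520 = 0.00, a_33 = 104/520 = 0.20, a_43 = 208/520 = 0.40
  a_14 = 0/520 = 0.00, a_24 = 156/520 = 0.30, a_34 = 234/520 = 0.45, a_44 = 52/520 = 0.10
I − A =
  [   0.90    -0.15    -0.25     0.00]
  [   0.00     1.00     0.00    -0.30]
  [  -0.30    -0.40     0.80    -0.45]
  [  -0.35    -0.05    -0.40     0.90]
Compute the cofactors C_ij = (−1)^(i+j)·(3×3 minor ij) of I−A; the adjugate is their transpose:
adj(I−A) = Cᵀ =
  [ 0.480000   0.176625   0.239250   0.178500]
  [ 0.120000   0.379125   0.134250   0.193500]
  [ 0.465000   0.408375   0.780750   0.526500]
  [ 0.400000   0.271250   0.447500   0.645000]
det(I−A) = Σ_j (I−A)_1j·C_1j = (0.90)(0.480000) + (-0.15)(0.120000) + (-0.25)(0.465000) + (0.00)(0.400000) = 0.29775
(I − A)⁻¹ = adj(I−A) / det(I−A) ≈
  [   1.6121     0.5932     0.8035     0.5995]
  [   0.4030     1.2733     0.4509     0.6499]
  [   1.5617     1.3715     2.6222     1.7683]
  [   1.3434     0.9110     1.5029     2.1662]
x = (I − A)⁻¹ d = adj(I−A)·d / det(I−A), with det(I−A) = 0.29775:
  x_1 = (0.480000·180 + 0.176625·40 + 0.239250·170 + 0.178500·160) / 0.29775 = 162.6975 / 0.29775 ≈ 546.4
  x_2 = (0.120000·180 + 0.379125·40 + 0.134250·170 + 0.193500·160) / 0.29775 = 90.5475 / 0.29775 ≈ 304.1
  x_3 = (0.465000·180 + 0.408375·40 + 0.780750·170 + 0.526500·160) / 0.29775 = 317.0025 / 0.29775 ≈ 1064.7
  x_4 = (0.400000·180 + 0.271250·40 + 0.447500·170 + 0.645000·160) / 0.29775 = 262.125 / 0.29775 ≈ 880.4

x_3 = 1064.7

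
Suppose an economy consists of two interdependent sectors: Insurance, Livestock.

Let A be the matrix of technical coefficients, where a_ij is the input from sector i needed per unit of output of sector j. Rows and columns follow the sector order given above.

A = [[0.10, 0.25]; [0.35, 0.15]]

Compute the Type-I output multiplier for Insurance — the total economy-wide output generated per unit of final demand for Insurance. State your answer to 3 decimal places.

I − A =
  [   0.90    -0.25]
  [  -0.35     0.85]
det(I−A) = (0.90)(0.85) − (-0.25)(-0.35) = 0.6775
adj(I−A) = [[0.85, 0.25], [0.35, 0.90]]
(I − A)⁻¹ = adj(I−A) / det(I−A) ≈
  [   1.2546     0.3690]
  [   0.5166     1.3284]
The output multiplier for sector j is the column-j sum of the Leontief inverse (I − A)⁻¹ = adj(I−A) / det(I−A).
Column 1 of adj(I−A): (0.85, 0.35); det(I−A) = 0.6775.
m_1 = (0.85 + 0.35) / 0.6775 = 1.20 / 0.6775 ≈ 1.771.

m_1 = 1.771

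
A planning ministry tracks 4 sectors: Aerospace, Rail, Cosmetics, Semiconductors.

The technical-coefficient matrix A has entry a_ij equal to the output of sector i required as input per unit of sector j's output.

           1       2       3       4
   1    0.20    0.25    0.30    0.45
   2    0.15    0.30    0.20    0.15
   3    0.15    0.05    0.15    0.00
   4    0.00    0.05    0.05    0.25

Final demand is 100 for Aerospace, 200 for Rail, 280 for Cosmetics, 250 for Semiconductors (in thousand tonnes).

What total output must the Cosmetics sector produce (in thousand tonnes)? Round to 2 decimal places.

I − A =
  [   0.80    -0.25    -0.30    -0.45]
  [  -0.15     0.70    -0.20    -0.15]
  [  -0.15    -0.05     0.85     0.00]
  [   0.00    -0.05    -0.05     0.75]
Compute the cofactors C_ij = (−1)^(i+j)·(3×3 minor ij) of I−A; the adjugate is their transpose:
adj(I−A) = Cᵀ =
  [ 0.432000   0.190875   0.214875   0.297375]
  [ 0.119250   0.472875   0.163125   0.166125]
  [ 0.083250   0.061500   0.382500   0.062250]
  [ 0.013500   0.035625   0.036375   0.394875]
det(I−A) = Σ_j (I−A)_1j·C_1j = (0.80)(0.432000) + (-0.25)(0.119250) + (-0.30)(0.083250) + (-0.45)(0.013500) = 0.2847375
(I − A)⁻¹ = adj(I−A) / det(I−A) ≈
  [   1.5172     0.6704     0.7546     1.0444]
  [   0.4188     1.6607     0.5729     0.5834]
  [   0.2924     0.2160     1.3433     0.2186]
  [   0.0474     0.1251     0.1277     1.3868]
x = (I − A)⁻¹ d = adj(I−A)·d / det(I−A), with det(I−A) = 0.2847375:
  x_1 = (0.432000·100 + 0.190875·200 + 0.214875·280 + 0.297375·250) / 0.2847375 = 215.88375 / 0.2847375 ≈ 758.19
  x_2 = (0.119250·100 + 0.472875·200 + 0.163125·280 + 0.166125·250) / 0.2847375 = 193.70625 / 0.2847375 ≈ 680.30
  x_3 = (0.083250·100 + 0.061500·200 + 0.382500·280 + 0.062250·250) / 0.2847375 = 143.2875 / 0.2847375 ≈ 503.23
  x_4 = (0.013500·100 + 0.035625·200 + 0.036375·280 + 0.394875·250) / 0.2847375 = 117.37875 / 0.2847375 ≈ 412.23

x_3 = 503.23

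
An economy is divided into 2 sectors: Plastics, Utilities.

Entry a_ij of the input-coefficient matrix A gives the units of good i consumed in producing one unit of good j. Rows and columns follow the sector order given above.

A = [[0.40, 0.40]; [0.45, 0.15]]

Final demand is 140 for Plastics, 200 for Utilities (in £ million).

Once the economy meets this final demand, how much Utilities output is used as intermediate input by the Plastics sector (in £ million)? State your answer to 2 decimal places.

z_UP = 271.36

I − A =
  [   0.60    -0.40]
  [  -0.45     0.85]
det(I−A) = (0.60)(0.85) − (-0.40)(-0.45) = 0.3300
adj(I−A) = [[0.85, 0.40], [0.45, 0.60]]
(I − A)⁻¹ = adj(I−A) / det(I−A) ≈
  [   2.5758     1.2121]
  [   1.3636     1.8182]
First solve x = (I − A)⁻¹ d = adj(I−A)·d / det(I−A); in particular x_P = (0.85·140 + 0.40·200) / 0.3300 = 199.00 / 0.3300 ≈ 603.0303.
Intermediate flow from U to P: z_UP = a_UP · x_P = 0.45 × 199.00 / 0.3300 = 89.55 / 0.3300 ≈ 271.36.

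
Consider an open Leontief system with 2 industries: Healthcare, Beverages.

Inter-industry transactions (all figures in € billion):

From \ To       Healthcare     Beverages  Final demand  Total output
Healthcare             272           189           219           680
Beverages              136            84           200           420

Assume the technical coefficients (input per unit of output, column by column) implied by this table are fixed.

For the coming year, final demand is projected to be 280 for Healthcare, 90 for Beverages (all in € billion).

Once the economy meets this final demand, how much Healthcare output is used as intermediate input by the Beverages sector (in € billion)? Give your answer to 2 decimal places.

z_12 = 126.92

Technical coefficients a_ij = z_ij / X_j:
  a_11 = 272/680 = 0.40, a_21 = 136/680 = 0.20
  a_12 = 189/420 = 0.45, a_22 = 84/420 = 0.20
I − A =
  [   0.60    -0.45]
  [  -0.20     0.80]
det(I−A) = (0.60)(0.80) − (-0.45)(-0.20) = 0.3900
adj(I−A) = [[0.80, 0.45], [0.20, 0.60]]
(I − A)⁻¹ = adj(I−A) / det(I−A) ≈
  [   2.0513     1.1538]
  [   0.5128     1.5385]
First solve x = (I − A)⁻¹ d = adj(I−A)·d / det(I−A); in particular x_2 = (0.20·280 + 0.60·90) / 0.3900 = 110.00 / 0.3900 ≈ 282.0513.
Intermediate flow from 1 to 2: z_12 = a_12 · x_2 = 0.45 × 110.00 / 0.3900 = 49.50 / 0.3900 ≈ 126.92.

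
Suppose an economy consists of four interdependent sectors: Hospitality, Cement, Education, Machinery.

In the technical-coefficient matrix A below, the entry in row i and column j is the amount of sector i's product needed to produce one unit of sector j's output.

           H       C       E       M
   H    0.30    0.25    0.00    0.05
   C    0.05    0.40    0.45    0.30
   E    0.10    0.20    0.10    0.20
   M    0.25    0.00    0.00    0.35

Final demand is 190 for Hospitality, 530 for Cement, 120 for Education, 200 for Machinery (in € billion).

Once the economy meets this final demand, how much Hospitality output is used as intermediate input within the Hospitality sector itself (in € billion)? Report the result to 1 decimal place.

I − A =
  [   0.70    -0.25     0.00    -0.05]
  [  -0.05     0.60    -0.45    -0.30]
  [  -0.10    -0.20     0.90    -0.20]
  [  -0.25     0.00     0.00     0.65]
Compute the cofactors C_ij = (−1)^(i+j)·(3×3 minor ij) of I−A; the adjugate is their transpose:
adj(I−A) = Cᵀ =
  [ 0.292500   0.146250   0.073125   0.112500]
  [ 0.148500   0.398250   0.199125   0.256500]
  [ 0.090500   0.117250   0.238625   0.134500]
  [ 0.112500   0.056250   0.028125   0.292500]
det(I−A) = Σ_j (I−A)_1j·C_1j = (0.70)(0.292500) + (-0.25)(0.148500) + (0.00)(0.090500) + (-0.05)(0.112500) = 0.1620
(I − A)⁻¹ = adj(I−A) / det(I−A) ≈
  [   1.8056     0.9028     0.4514     0.6944]
  [   0.9167     2.4583     1.2292     1.5833]
  [   0.5586     0.7238     1.4730     0.8302]
  [   0.6944     0.3472     0.1736     1.8056]
First solve x = (I − A)⁻¹ d = adj(I−A)·d / det(I−A); in particular x_H = (0.292500·190 + 0.146250·530 + 0.073125·120 + 0.112500·200) / 0.1620 = 164.3625 / 0.1620 ≈ 1014.583.
Intermediate flow from H to H: z_HH = a_HH · x_H = 0.30 × 164.3625 / 0.1620 = 49.30875 / 0.1620 ≈ 304.4.

z_HH = 304.4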